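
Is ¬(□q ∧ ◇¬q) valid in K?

Yes, valid

Tableau for the negation □q ∧ ◇¬q:
1. □q ∧ ◇¬q, 0
2. □q, 0
3. ◇¬q, 0
4. ¬q, 1
5. q, 1
Accessibility: 0R1
Branch closes: q and ¬q both at 1.
Every branch of the negation's tableau closes; the branch above is one of them.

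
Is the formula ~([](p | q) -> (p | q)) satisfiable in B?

Unsatisfiable (every branch closes)

1. ~([](p | q) -> (p | q)), u
2. [](p | q), u
3. ~(p | q), u
4. ~p, u
5. ~q, u
6. p | q, u
7. q, u
Accessibility: uRu
Branch closes: q and ~q both at u.
Every branch closes; the branch above is one of them.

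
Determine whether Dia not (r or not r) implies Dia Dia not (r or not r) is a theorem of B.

Valid

Tableau for the negation not (Dia not (r or not r) implies Dia Dia not (r or not r)):
1. not (Dia not (r or not r) implies Dia Dia not (r or not r)), u
2. Dia not (r or not r), u
3. not Dia Dia not (r or not r), u
4. not Dia not (r or not r), u
5. r or not r, u
6. not r, u
7. not (r or not r), v
8. not r, v
9. r, v
Accessibility: uRu, uRv, vRu, vRv
Branch closes: r and not r both at v.
Every branch of the negation's tableau closes; the branch above is one of them.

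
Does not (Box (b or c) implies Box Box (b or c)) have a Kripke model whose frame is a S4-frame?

Unsatisfiable (every branch closes)

1. not (Box (b or c) implies Box Box (b or c)), 0
2. Box (b or c), 0   [neg-implies-rule on 1]
3. not Box Box (b or c), 0   [neg-implies-rule on 1]
4. b or c, 0   [Box-rule on 2 via 0R0]
5. c, 0   [or-rule on 4 (branches; this branch)]
6. not Box (b or c), 1   [neg-Box-rule on 3: fresh world 1, 0R1]
7. b or c, 1   [Box-rule on 2 via 0R1]
8. c, 1   [or-rule on 7 (branches; this branch)]
9. not (b or c), 2   [neg-Box-rule on 6: fresh world 2, 1R2]
10. not b, 2   [neg-or-rule on 9]
11. not c, 2   [neg-or-rule on 9]
12. b or c, 2   [Box-rule on 2 via 0R2]
13. c, 2   [or-rule on 12 (branches; this branch)]
Accessibility: 0R0, 0R1, 0R2, 1R1, 1R2, 2R2
Branch closes: c and not c both at 2.
Every branch closes; the branch above is one of them.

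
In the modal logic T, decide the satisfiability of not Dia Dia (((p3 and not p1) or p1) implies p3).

1. not Dia Dia (((p3 and not p1) or p1) implies p3), w0
2. not Dia (((p3 and not p1) or p1) implies p3), w0
3. not (((p3 and not p1) or p1) implies p3), w0
4. (p3 and not p1) or p1, w0
5. not p3, w0
6. p1, w0
Accessibility: w0Rw0

Satisfiable (open branch found)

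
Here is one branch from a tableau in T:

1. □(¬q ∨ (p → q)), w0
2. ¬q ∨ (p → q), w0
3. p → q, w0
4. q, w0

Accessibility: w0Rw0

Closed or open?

No world carries both an atom and its negation.

Open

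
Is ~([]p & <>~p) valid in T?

Tableau for the negation []p & <>~p:
1. []p & <>~p, w0
2. []p, w0
3. <>~p, w0
4. p, w0
5. ~p, w1
6. p, w1
Accessibility: w0Rw0, w0Rw1, w1Rw1
Branch closes: p and ~p both at w1.
All branches of the negation close; one closing branch shown above.

Valid in T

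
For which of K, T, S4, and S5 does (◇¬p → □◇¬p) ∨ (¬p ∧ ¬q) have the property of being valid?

S4-tableau for the negation ¬((◇¬p → □◇¬p) ∨ (¬p ∧ ¬q)):
1. ¬((◇¬p → □◇¬p) ∨ (¬p ∧ ¬q)), u
2. ¬(◇¬p → □◇¬p), u   [¬∨-rule on 1]
3. ¬(¬p ∧ ¬q), u   [¬∨-rule on 1]
4. ◇¬p, u   [¬→-rule on 2]
5. ¬□◇¬p, u   [¬→-rule on 2]
6. q, u   [¬∧-rule on 3 (branches; this branch)]
7. ¬p, v   [◇-rule on 4: fresh world v, uRv]
8. ¬◇¬p, w   [¬□-rule on 5: fresh world w, uRw]
9. p, w   [¬◇-rule on 8 via wRw]
Accessibility: uRu, uRv, uRw, vRv, wRw
Complete open branch: countermodel on an S4-frame, so not valid in S4, nor in K, T (the same frame is also a K-frame and a T-frame).
S5-tableau for the negation ¬((◇¬p → □◇¬p) ∨ (¬p ∧ ¬q)):
1. ¬((◇¬p → □◇¬p) ∨ (¬p ∧ ¬q)), u
2. ¬(◇¬p → □◇¬p), u   [¬∨-rule on 1]
3. ¬(¬p ∧ ¬q), u   [¬∨-rule on 1]
4. ◇¬p, u   [¬→-rule on 2]
5. ¬□◇¬p, u   [¬→-rule on 2]
6. q, u   [¬∧-rule on 3 (branches; this branch)]
7. ¬p, v   [◇-rule on 4: fresh world v, uRv]
8. ¬◇¬p, w   [¬□-rule on 5: fresh world w, uRw]
9. p, u   [¬◇-rule on 8 via wRu]
10. p, v   [¬◇-rule on 8 via wRv]
Accessibility: uRu, uRv, uRw, vRu, vRv, vRw, wRu, wRv, wRw
Branch closes: p and ¬p both at v.
Every branch closes (one shown): valid in S5.

S5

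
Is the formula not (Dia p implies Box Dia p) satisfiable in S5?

1. not (Dia p implies Box Dia p), 0
2. Dia p, 0
3. not Box Dia p, 0
4. p, 1
5. not Dia p, 2
6. not p, 0
7. not p, 1
Accessibility: 0R0, 0R1, 0R2, 1R0, 1R1, 1R2, 2R0, 2R1, 2R2
Branch closes: p and not p both at 1.
(One branch shown.) All branches close.

Unsatisfiable (every branch closes)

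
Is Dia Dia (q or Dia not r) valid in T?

Invalid (countermodel exists)

Tableau for the negation not Dia Dia (q or Dia not r):
1. not Dia Dia (q or Dia not r), 0
2. not Dia (q or Dia not r), 0   [neg-Dia-rule on 1 via 0R0]
3. not (q or Dia not r), 0   [neg-Dia-rule on 2 via 0R0]
4. not q, 0   [neg-or-rule on 3]
5. not Dia not r, 0   [neg-or-rule on 3]
6. r, 0   [neg-Dia-rule on 5 via 0R0]
Accessibility: 0R0
The negation has an open branch (countermodel exists).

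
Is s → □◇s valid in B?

Valid

Tableau for the negation ¬(s → □◇s):
1. ¬(s → □◇s), 0
2. s, 0
3. ¬□◇s, 0
4. ¬◇s, 1
5. ¬s, 0
Accessibility: 0R0, 0R1, 1R0, 1R1
Branch closes: s and ¬s both at 0.
Every branch of the negation's tableau closes; the branch above is one of them.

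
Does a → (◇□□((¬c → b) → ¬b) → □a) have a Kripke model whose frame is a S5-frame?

1. a → (◇□□((¬c → b) → ¬b) → □a), w0
2. ◇□□((¬c → b) → ¬b) → □a, w0
3. □a, w0
4. a, w0
Accessibility: w0Rw0

Satisfiable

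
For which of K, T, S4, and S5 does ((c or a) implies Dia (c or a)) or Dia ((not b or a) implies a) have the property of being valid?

T-tableau for the negation not (((c or a) implies Dia (c or a)) or Dia ((not b or a) implies a)):
1. not (((c or a) implies Dia (c or a)) or Dia ((not b or a) implies a)), 0
2. not ((c or a) implies Dia (c or a)), 0
3. not Dia ((not b or a) implies a), 0
4. c or a, 0
5. not Dia (c or a), 0
6. not ((not b or a) implies a), 0
7. not b or a, 0
8. not a, 0
9. not (c or a), 0
10. not c, 0
11. a, 0
Accessibility: 0R0
Branch closes: a and not a both at 0.
Every branch closes (one shown): valid in T, hence also in S4, S5 (every theorem of T is a theorem of S4 and S5).
K-tableau for the negation not (((c or a) implies Dia (c or a)) or Dia ((not b or a) implies a)):
1. not (((c or a) implies Dia (c or a)) or Dia ((not b or a) implies a)), 0
2. not ((c or a) implies Dia (c or a)), 0
3. not Dia ((not b or a) implies a), 0
4. c or a, 0
5. not Dia (c or a), 0
6. a, 0
Complete open branch: countermodel on a K-frame, so not valid in K.

T, S4, S5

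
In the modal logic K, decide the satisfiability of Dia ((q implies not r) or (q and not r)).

1. Dia ((q implies not r) or (q and not r)), w0
2. (q implies not r) or (q and not r), w1   [Dia-rule on 1: fresh world w1, w0Rw1]
3. q and not r, w1   [or-rule on 2 (branches; this branch)]
4. q, w1   [and-rule on 3]
5. not r, w1   [and-rule on 3]
Accessibility: w0Rw1

Satisfiable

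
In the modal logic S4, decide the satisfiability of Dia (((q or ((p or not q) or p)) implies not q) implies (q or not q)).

Satisfiable (open branch found)

1. Dia (((q or ((p or not q) or p)) implies not q) implies (q or not q)), w0
2. ((q or ((p or not q) or p)) implies not q) implies (q or not q), w1
3. q or not q, w1
4. not q, w1
Accessibility: w0Rw0, w0Rw1, w1Rw1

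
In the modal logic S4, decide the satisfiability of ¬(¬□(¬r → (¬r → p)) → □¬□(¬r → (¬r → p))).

Yes, satisfiable

1. ¬(¬□(¬r → (¬r → p)) → □¬□(¬r → (¬r → p))), 0
2. ¬□(¬r → (¬r → p)), 0
3. ¬□¬□(¬r → (¬r → p)), 0
4. ¬(¬r → (¬r → p)), 1
5. ¬r, 1
6. ¬(¬r → p), 1
7. ¬p, 1
8. □(¬r → (¬r → p)), 2
9. ¬r → (¬r → p), 2
10. ¬r → p, 2
11. p, 2
Accessibility: 0R0, 0R1, 0R2, 1R1, 2R2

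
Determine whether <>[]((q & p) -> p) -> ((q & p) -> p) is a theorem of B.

Tableau for the negation ~(<>[]((q & p) -> p) -> ((q & p) -> p)):
1. ~(<>[]((q & p) -> p) -> ((q & p) -> p)), u
2. <>[]((q & p) -> p), u   [~->-rule on 1]
3. ~((q & p) -> p), u   [~->-rule on 1]
4. q & p, u   [~->-rule on 3]
5. ~p, u   [~->-rule on 3]
6. q, u   [&-rule on 4]
7. p, u   [&-rule on 4]
Accessibility: uRu
Branch closes: p and ~p both at u.
Every branch of the negation's tableau closes; the branch above is one of them.

Valid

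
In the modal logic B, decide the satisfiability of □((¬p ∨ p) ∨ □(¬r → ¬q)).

1. □((¬p ∨ p) ∨ □(¬r → ¬q)), w0
2. (¬p ∨ p) ∨ □(¬r → ¬q), w0   [□-rule on 1 via w0Rw0]
3. □(¬r → ¬q), w0   [∨-rule on 2 (branches; this branch)]
4. ¬r → ¬q, w0   [□-rule on 3 via w0Rw0]
5. ¬q, w0   [→-rule on 4 (branches; this branch)]
Accessibility: w0Rw0

Satisfiable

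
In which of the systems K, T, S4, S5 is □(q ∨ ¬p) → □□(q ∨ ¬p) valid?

S4, S5

T-tableau for the negation ¬(□(q ∨ ¬p) → □□(q ∨ ¬p)):
1. ¬(□(q ∨ ¬p) → □□(q ∨ ¬p)), u
2. □(q ∨ ¬p), u   [¬→-rule on 1]
3. ¬□□(q ∨ ¬p), u   [¬→-rule on 1]
4. q ∨ ¬p, u   [□-rule on 2 via uRu]
5. ¬p, u   [∨-rule on 4 (branches; this branch)]
6. ¬□(q ∨ ¬p), v   [¬□-rule on 3: fresh world v, uRv]
7. q ∨ ¬p, v   [□-rule on 2 via uRv]
8. ¬p, v   [∨-rule on 7 (branches; this branch)]
9. ¬(q ∨ ¬p), w   [¬□-rule on 6: fresh world w, vRw]
10. ¬q, w   [¬∨-rule on 9]
11. p, w   [¬∨-rule on 9]
Accessibility: uRu, uRv, vRv, vRw, wRw
Complete open branch: countermodel on a T-frame, so not valid in T, nor in K (the same frame is also a K-frame).
S4-tableau for the negation ¬(□(q ∨ ¬p) → □□(q ∨ ¬p)):
1. ¬(□(q ∨ ¬p) → □□(q ∨ ¬p)), u
2. □(q ∨ ¬p), u   [¬→-rule on 1]
3. ¬□□(q ∨ ¬p), u   [¬→-rule on 1]
4. q ∨ ¬p, u   [□-rule on 2 via uRu]
5. ¬p, u   [∨-rule on 4 (branches; this branch)]
6. ¬□(q ∨ ¬p), v   [¬□-rule on 3: fresh world v, uRv]
7. q ∨ ¬p, v   [□-rule on 2 via uRv]
8. ¬p, v   [∨-rule on 7 (branches; this branch)]
9. ¬(q ∨ ¬p), w   [¬□-rule on 6: fresh world w, vRw]
10. ¬q, w   [¬∨-rule on 9]
11. p, w   [¬∨-rule on 9]
12. q ∨ ¬p, w   [□-rule on 2 via uRw]
13. ¬p, w   [∨-rule on 12 (branches; this branch)]
Accessibility: uRu, uRv, uRw, vRv, vRw, wRw
Branch closes: p and ¬p both at w.
Every branch closes (one shown): valid in S4, hence also in S5 (every theorem of S4 is a theorem of S5).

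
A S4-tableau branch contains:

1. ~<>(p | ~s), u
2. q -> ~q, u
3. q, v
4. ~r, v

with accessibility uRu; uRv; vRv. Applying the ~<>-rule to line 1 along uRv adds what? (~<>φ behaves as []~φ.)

~<>φ behaves as []~φ: propagate the negated body to each accessible world.

~(p | ~s), v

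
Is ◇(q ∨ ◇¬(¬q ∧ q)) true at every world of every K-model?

Not valid

Tableau for the negation ¬◇(q ∨ ◇¬(¬q ∧ q)):
1. ¬◇(q ∨ ◇¬(¬q ∧ q)), u
The negation has an open branch (countermodel exists).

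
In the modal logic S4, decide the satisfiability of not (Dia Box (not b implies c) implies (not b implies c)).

Satisfiable (open branch found)

1. not (Dia Box (not b implies c) implies (not b implies c)), w0
2. Dia Box (not b implies c), w0
3. not (not b implies c), w0
4. not b, w0
5. not c, w0
6. Box (not b implies c), w1
7. not b implies c, w1
8. c, w1
Accessibility: w0Rw0, w0Rw1, w1Rw1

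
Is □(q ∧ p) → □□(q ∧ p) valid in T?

Tableau for the negation ¬(□(q ∧ p) → □□(q ∧ p)):
1. ¬(□(q ∧ p) → □□(q ∧ p)), u
2. □(q ∧ p), u
3. ¬□□(q ∧ p), u
4. q ∧ p, u
5. q, u
6. p, u
7. ¬□(q ∧ p), v
8. q ∧ p, v
9. q, v
10. p, v
11. ¬(q ∧ p), w
12. ¬p, w
Accessibility: uRu, uRv, vRv, vRw, wRw
The negation has an open branch (countermodel exists).

Not valid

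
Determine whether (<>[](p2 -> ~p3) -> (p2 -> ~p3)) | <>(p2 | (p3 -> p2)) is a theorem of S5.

Tableau for the negation ~((<>[](p2 -> ~p3) -> (p2 -> ~p3)) | <>(p2 | (p3 -> p2))):
1. ~((<>[](p2 -> ~p3) -> (p2 -> ~p3)) | <>(p2 | (p3 -> p2))), w0
2. ~(<>[](p2 -> ~p3) -> (p2 -> ~p3)), w0
3. ~<>(p2 | (p3 -> p2)), w0
4. <>[](p2 -> ~p3), w0
5. ~(p2 -> ~p3), w0
6. p2, w0
7. p3, w0
8. ~(p2 | (p3 -> p2)), w0
9. ~p2, w0
10. ~(p3 -> p2), w0
Accessibility: w0Rw0
Branch closes: p2 and ~p2 both at w0.
All branches of the negation close; one closing branch shown above.

Yes, valid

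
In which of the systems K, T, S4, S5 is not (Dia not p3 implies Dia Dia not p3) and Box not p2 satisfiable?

K-tableau for the formula:
1. not (Dia not p3 implies Dia Dia not p3) and Box not p2, u
2. not (Dia not p3 implies Dia Dia not p3), u
3. Box not p2, u
4. Dia not p3, u
5. not Dia Dia not p3, u
6. not p3, v
7. not p2, v
8. not Dia not p3, v
Accessibility: uRv
Complete open branch: satisfiable in K.
T-tableau for the formula:
1. not (Dia not p3 implies Dia Dia not p3) and Box not p2, u
2. not (Dia not p3 implies Dia Dia not p3), u
3. Box not p2, u
4. Dia not p3, u
5. not Dia Dia not p3, u
6. not p2, u
7. not Dia not p3, u
8. p3, u
9. not p3, v
10. not p2, v
11. not Dia not p3, v
12. p3, v
Accessibility: uRu, uRv, vRv
Branch closes: p3 and not p3 both at v.
Every branch closes (one shown): unsatisfiable in T, hence also in S4, S5 (every S4/S5-frame is a T-frame).

K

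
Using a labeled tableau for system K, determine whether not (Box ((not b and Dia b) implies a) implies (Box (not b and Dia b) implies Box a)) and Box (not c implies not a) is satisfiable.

1. not (Box ((not b and Dia b) implies a) implies (Box (not b and Dia b) implies Box a)) and Box (not c implies not a), u
2. not (Box ((not b and Dia b) implies a) implies (Box (not b and Dia b) implies Box a)), u
3. Box (not c implies not a), u
4. Box ((not b and Dia b) implies a), u
5. not (Box (not b and Dia b) implies Box a), u
6. Box (not b and Dia b), u
7. not Box a, u
8. not a, v
9. not c implies not a, v
10. (not b and Dia b) implies a, v
11. not b and Dia b, v
12. not b, v
13. Dia b, v
14. not (not b and Dia b), v
15. not Dia b, v
16. b, w
17. not b, w
Accessibility: uRv, vRw
Branch closes: b and not b both at w.
All branches of the tableau close; one closing branch shown above.

No, unsatisfiable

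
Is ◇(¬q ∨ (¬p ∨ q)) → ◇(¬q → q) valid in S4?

No, not valid

Tableau for the negation ¬(◇(¬q ∨ (¬p ∨ q)) → ◇(¬q → q)):
1. ¬(◇(¬q ∨ (¬p ∨ q)) → ◇(¬q → q)), w0
2. ◇(¬q ∨ (¬p ∨ q)), w0   [¬→-rule on 1]
3. ¬◇(¬q → q), w0   [¬→-rule on 1]
4. ¬(¬q → q), w0   [¬◇-rule on 3 via w0Rw0]
5. ¬q, w0   [¬→-rule on 4]
6. ¬q ∨ (¬p ∨ q), w1   [◇-rule on 2: fresh world w1, w0Rw1]
7. ¬(¬q → q), w1   [¬◇-rule on 3 via w0Rw1]
8. ¬q, w1   [¬→-rule on 7]
9. ¬p ∨ q, w1   [∨-rule on 6 (branches; this branch)]
10. ¬p, w1   [∨-rule on 9 (branches; this branch)]
Accessibility: w0Rw0, w0Rw1, w1Rw1
The negation has an open branch (countermodel exists).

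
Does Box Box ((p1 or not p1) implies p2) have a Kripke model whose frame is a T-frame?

1. Box Box ((p1 or not p1) implies p2), u
2. Box ((p1 or not p1) implies p2), u   [Box-rule on 1 via uRu]
3. (p1 or not p1) implies p2, u   [Box-rule on 2 via uRu]
4. p2, u   [implies-rule on 3 (branches; this branch)]
Accessibility: uRu

Satisfiable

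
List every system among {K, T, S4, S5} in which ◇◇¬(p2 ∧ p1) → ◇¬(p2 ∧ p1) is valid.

S4-tableau for the negation ¬(◇◇¬(p2 ∧ p1) → ◇¬(p2 ∧ p1)):
1. ¬(◇◇¬(p2 ∧ p1) → ◇¬(p2 ∧ p1)), u
2. ◇◇¬(p2 ∧ p1), u   [¬→-rule on 1]
3. ¬◇¬(p2 ∧ p1), u   [¬→-rule on 1]
4. p2 ∧ p1, u   [¬◇-rule on 3 via uRu]
5. p2, u   [∧-rule on 4]
6. p1, u   [∧-rule on 4]
7. ◇¬(p2 ∧ p1), v   [◇-rule on 2: fresh world v, uRv]
8. p2 ∧ p1, v   [¬◇-rule on 3 via uRv]
9. p2, v   [∧-rule on 8]
10. p1, v   [∧-rule on 8]
11. ¬(p2 ∧ p1), w   [◇-rule on 7: fresh world w, vRw]
12. p2 ∧ p1, w   [¬◇-rule on 3 via uRw]
13. p2, w   [∧-rule on 12]
14. p1, w   [∧-rule on 12]
15. ¬p1, w   [¬∧-rule on 11 (branches; this branch)]
Accessibility: uRu, uRv, uRw, vRv, vRw, wRw
Branch closes: p1 and ¬p1 both at w.
Every branch closes (one shown): valid in S4, hence also in S5 (every theorem of S4 is a theorem of S5).
T-tableau for the negation ¬(◇◇¬(p2 ∧ p1) → ◇¬(p2 ∧ p1)):
1. ¬(◇◇¬(p2 ∧ p1) → ◇¬(p2 ∧ p1)), u
2. ◇◇¬(p2 ∧ p1), u   [¬→-rule on 1]
3. ¬◇¬(p2 ∧ p1), u   [¬→-rule on 1]
4. p2 ∧ p1, u   [¬◇-rule on 3 via uRu]
5. p2, u   [∧-rule on 4]
6. p1, u   [∧-rule on 4]
7. ◇¬(p2 ∧ p1), v   [◇-rule on 2: fresh world v, uRv]
8. p2 ∧ p1, v   [¬◇-rule on 3 via uRv]
9. p2, v   [∧-rule on 8]
10. p1, v   [∧-rule on 8]
11. ¬(p2 ∧ p1), w   [◇-rule on 7: fresh world w, vRw]
12. ¬p1, w   [¬∧-rule on 11 (branches; this branch)]
Accessibility: uRu, uRv, vRv, vRw, wRw
Complete open branch: countermodel on a T-frame, so not valid in T, nor in K (the same frame is also a K-frame).

S4, S5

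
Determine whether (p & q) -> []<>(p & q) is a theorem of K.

Not valid

Tableau for the negation ~((p & q) -> []<>(p & q)):
1. ~((p & q) -> []<>(p & q)), 0
2. p & q, 0   [~->-rule on 1]
3. ~[]<>(p & q), 0   [~->-rule on 1]
4. p, 0   [&-rule on 2]
5. q, 0   [&-rule on 2]
6. ~<>(p & q), 1   [~[]-rule on 3: fresh world 1, 0R1]
Accessibility: 0R1
The negation has an open branch (countermodel exists).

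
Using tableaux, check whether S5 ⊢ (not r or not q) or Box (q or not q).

Valid in S5

Tableau for the negation not ((not r or not q) or Box (q or not q)):
1. not ((not r or not q) or Box (q or not q)), u
2. not (not r or not q), u
3. not Box (q or not q), u
4. r, u
5. q, u
6. not (q or not q), v
7. not q, v
8. q, v
Accessibility: uRu, uRv, vRu, vRv
Branch closes: q and not q both at v.
All branches of the negation close; one closing branch shown above.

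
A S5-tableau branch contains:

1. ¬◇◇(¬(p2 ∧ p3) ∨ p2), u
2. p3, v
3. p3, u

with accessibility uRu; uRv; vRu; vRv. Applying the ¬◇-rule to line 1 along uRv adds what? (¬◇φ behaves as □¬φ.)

¬◇φ behaves as □¬φ: propagate the negated body to each accessible world.

¬◇(¬(p2 ∧ p3) ∨ p2), v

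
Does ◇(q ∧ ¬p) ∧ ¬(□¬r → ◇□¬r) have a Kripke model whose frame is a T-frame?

No, unsatisfiable

1. ◇(q ∧ ¬p) ∧ ¬(□¬r → ◇□¬r), w0
2. ◇(q ∧ ¬p), w0
3. ¬(□¬r → ◇□¬r), w0
4. □¬r, w0
5. ¬◇□¬r, w0
6. ¬r, w0
7. ¬□¬r, w0
8. q ∧ ¬p, w1
9. q, w1
10. ¬p, w1
11. ¬r, w1
12. ¬□¬r, w1
13. r, w2
14. ¬r, w2
Accessibility: w0Rw0, w0Rw1, w0Rw2, w1Rw1, w2Rw2
Branch closes: r and ¬r both at w2.
Every branch closes; the branch above is one of them.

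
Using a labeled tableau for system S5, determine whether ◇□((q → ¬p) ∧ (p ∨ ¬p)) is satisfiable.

1. ◇□((q → ¬p) ∧ (p ∨ ¬p)), u
2. □((q → ¬p) ∧ (p ∨ ¬p)), v   [◇-rule on 1: fresh world v, uRv]
3. (q → ¬p) ∧ (p ∨ ¬p), u   [□-rule on 2 via vRu]
4. q → ¬p, u   [∧-rule on 3]
5. p ∨ ¬p, u   [∧-rule on 3]
6. (q → ¬p) ∧ (p ∨ ¬p), v   [□-rule on 2 via vRv]
7. q → ¬p, v   [∧-rule on 6]
8. p ∨ ¬p, v   [∧-rule on 6]
9. ¬p, u   [→-rule on 4 (branches; this branch)]
10. ¬p, v   [→-rule on 7 (branches; this branch)]
Accessibility: uRu, uRv, vRu, vRv

Satisfiable (open branch found)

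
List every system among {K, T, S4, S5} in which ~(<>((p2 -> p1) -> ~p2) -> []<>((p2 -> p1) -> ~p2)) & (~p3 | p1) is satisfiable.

S4-tableau for the formula:
1. ~(<>((p2 -> p1) -> ~p2) -> []<>((p2 -> p1) -> ~p2)) & (~p3 | p1), w0
2. ~(<>((p2 -> p1) -> ~p2) -> []<>((p2 -> p1) -> ~p2)), w0
3. ~p3 | p1, w0
4. <>((p2 -> p1) -> ~p2), w0
5. ~[]<>((p2 -> p1) -> ~p2), w0
6. p1, w0
7. (p2 -> p1) -> ~p2, w1
8. ~p2, w1
9. ~<>((p2 -> p1) -> ~p2), w2
10. ~((p2 -> p1) -> ~p2), w2
11. p2 -> p1, w2
12. p2, w2
13. p1, w2
Accessibility: w0Rw0, w0Rw1, w0Rw2, w1Rw1, w2Rw2
Complete open branch: satisfiable in S4, hence also in K, T (this S4-model is also a K-model and a T-model).
S5-tableau for the formula:
1. ~(<>((p2 -> p1) -> ~p2) -> []<>((p2 -> p1) -> ~p2)) & (~p3 | p1), w0
2. ~(<>((p2 -> p1) -> ~p2) -> []<>((p2 -> p1) -> ~p2)), w0
3. ~p3 | p1, w0
4. <>((p2 -> p1) -> ~p2), w0
5. ~[]<>((p2 -> p1) -> ~p2), w0
6. p1, w0
7. (p2 -> p1) -> ~p2, w1
8. ~(p2 -> p1), w1
9. p2, w1
10. ~p1, w1
11. ~<>((p2 -> p1) -> ~p2), w2
12. ~((p2 -> p1) -> ~p2), w0
13. p2 -> p1, w0
14. p2, w0
15. ~((p2 -> p1) -> ~p2), w1
16. p2 -> p1, w1
17. ~((p2 -> p1) -> ~p2), w2
18. p2 -> p1, w2
19. p2, w2
20. p1, w1
Accessibility: w0Rw0, w0Rw1, w0Rw2, w1Rw0, w1Rw1, w1Rw2, w2Rw0, w2Rw1, w2Rw2
Branch closes: p1 and ~p1 both at w1.
Every branch closes (one shown): unsatisfiable in S5.

K, T, S4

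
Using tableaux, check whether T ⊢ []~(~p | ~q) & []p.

Invalid (countermodel exists)

Tableau for the negation ~([]~(~p | ~q) & []p):
1. ~([]~(~p | ~q) & []p), 0
2. ~[]p, 0
3. ~p, 1
Accessibility: 0R0, 0R1, 1R1
The negation has an open branch (countermodel exists).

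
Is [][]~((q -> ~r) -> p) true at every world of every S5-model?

Not valid

Tableau for the negation ~[][]~((q -> ~r) -> p):
1. ~[][]~((q -> ~r) -> p), u
2. ~[]~((q -> ~r) -> p), v   [~[]-rule on 1: fresh world v, uRv]
3. (q -> ~r) -> p, w   [~[]-rule on 2: fresh world w, vRw]
4. p, w   [->-rule on 3 (branches; this branch)]
Accessibility: uRu, uRv, uRw, vRu, vRv, vRw, wRu, wRv, wRw
The negation has an open branch (countermodel exists).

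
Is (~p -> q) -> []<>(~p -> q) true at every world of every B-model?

Tableau for the negation ~((~p -> q) -> []<>(~p -> q)):
1. ~((~p -> q) -> []<>(~p -> q)), u
2. ~p -> q, u   [~->-rule on 1]
3. ~[]<>(~p -> q), u   [~->-rule on 1]
4. q, u   [->-rule on 2 (branches; this branch)]
5. ~<>(~p -> q), v   [~[]-rule on 3: fresh world v, uRv]
6. ~(~p -> q), u   [~<>-rule on 5 via vRu]
7. ~p, u   [~->-rule on 6]
8. ~q, u   [~->-rule on 6]
Accessibility: uRu, uRv, vRu, vRv
Branch closes: q and ~q both at u.
Every branch of the negation's tableau closes; the branch above is one of them.

Valid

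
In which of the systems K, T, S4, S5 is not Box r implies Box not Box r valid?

S5

S5-tableau for the negation not (not Box r implies Box not Box r):
1. not (not Box r implies Box not Box r), u
2. not Box r, u
3. not Box not Box r, u
4. not r, v
5. Box r, w
6. r, u
7. r, v
Accessibility: uRu, uRv, uRw, vRu, vRv, vRw, wRu, wRv, wRw
Branch closes: r and not r both at v.
Every branch closes (one shown): valid in S5.
S4-tableau for the negation not (not Box r implies Box not Box r):
1. not (not Box r implies Box not Box r), u
2. not Box r, u
3. not Box not Box r, u
4. not r, v
5. Box r, w
6. r, w
Accessibility: uRu, uRv, uRw, vRv, wRw
Complete open branch: countermodel on an S4-frame, so not valid in S4, nor in K, T (the same frame is also a K-frame and a T-frame).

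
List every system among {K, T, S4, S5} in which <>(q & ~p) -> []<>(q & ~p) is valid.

S4-tableau for the negation ~(<>(q & ~p) -> []<>(q & ~p)):
1. ~(<>(q & ~p) -> []<>(q & ~p)), 0
2. <>(q & ~p), 0
3. ~[]<>(q & ~p), 0
4. q & ~p, 1
5. q, 1
6. ~p, 1
7. ~<>(q & ~p), 2
8. ~(q & ~p), 2
9. p, 2
Accessibility: 0R0, 0R1, 0R2, 1R1, 2R2
Complete open branch: countermodel on an S4-frame, so not valid in S4, nor in K, T (the same frame is also a K-frame and a T-frame).
S5-tableau for the negation ~(<>(q & ~p) -> []<>(q & ~p)):
1. ~(<>(q & ~p) -> []<>(q & ~p)), 0
2. <>(q & ~p), 0
3. ~[]<>(q & ~p), 0
4. q & ~p, 1
5. q, 1
6. ~p, 1
7. ~<>(q & ~p), 2
8. ~(q & ~p), 0
9. ~(q & ~p), 1
10. ~(q & ~p), 2
11. p, 0
12. p, 1
Accessibility: 0R0, 0R1, 0R2, 1R0, 1R1, 1R2, 2R0, 2R1, 2R2
Branch closes: p and ~p both at 1.
Every branch closes (one shown): valid in S5.

S5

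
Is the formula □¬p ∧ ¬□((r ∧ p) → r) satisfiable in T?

Unsatisfiable

1. □¬p ∧ ¬□((r ∧ p) → r), w0
2. □¬p, w0
3. ¬□((r ∧ p) → r), w0
4. ¬p, w0
5. ¬((r ∧ p) → r), w1
6. r ∧ p, w1
7. ¬r, w1
8. r, w1
9. p, w1
Accessibility: w0Rw0, w0Rw1, w1Rw1
Branch closes: r and ¬r both at w1.
Every branch closes; the branch above is one of them.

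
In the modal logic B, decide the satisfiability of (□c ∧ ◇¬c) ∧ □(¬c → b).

No, unsatisfiable

1. (□c ∧ ◇¬c) ∧ □(¬c → b), w0
2. □c ∧ ◇¬c, w0   [∧-rule on 1]
3. □(¬c → b), w0   [∧-rule on 1]
4. □c, w0   [∧-rule on 2]
5. ◇¬c, w0   [∧-rule on 2]
6. ¬c → b, w0   [□-rule on 3 via w0Rw0]
7. c, w0   [□-rule on 4 via w0Rw0]
8. b, w0   [→-rule on 6 (branches; this branch)]
9. ¬c, w1   [◇-rule on 5: fresh world w1, w0Rw1]
10. ¬c → b, w1   [□-rule on 3 via w0Rw1]
11. c, w1   [□-rule on 4 via w0Rw1]
Accessibility: w0Rw0, w0Rw1, w1Rw0, w1Rw1
Branch closes: c and ¬c both at w1.
Every branch closes; the branch above is one of them.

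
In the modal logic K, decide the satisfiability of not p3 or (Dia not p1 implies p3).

Satisfiable

1. not p3 or (Dia not p1 implies p3), u
2. Dia not p1 implies p3, u
3. p3, u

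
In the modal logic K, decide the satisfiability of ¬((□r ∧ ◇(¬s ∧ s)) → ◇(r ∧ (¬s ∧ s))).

1. ¬((□r ∧ ◇(¬s ∧ s)) → ◇(r ∧ (¬s ∧ s))), u
2. □r ∧ ◇(¬s ∧ s), u
3. ¬◇(r ∧ (¬s ∧ s)), u
4. □r, u
5. ◇(¬s ∧ s), u
6. ¬s ∧ s, v
7. ¬s, v
8. s, v
Accessibility: uRv
Branch closes: s and ¬s both at v.
All branches of the tableau close; one closing branch shown above.

Unsatisfiable (every branch closes)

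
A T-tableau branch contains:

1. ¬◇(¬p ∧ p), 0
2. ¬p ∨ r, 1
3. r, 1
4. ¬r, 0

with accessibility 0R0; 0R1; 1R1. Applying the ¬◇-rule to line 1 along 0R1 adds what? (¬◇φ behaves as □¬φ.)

¬◇φ behaves as □¬φ: propagate the negated body to each accessible world.

¬(¬p ∧ p), 1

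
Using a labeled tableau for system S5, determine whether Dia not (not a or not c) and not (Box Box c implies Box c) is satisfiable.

1. Dia not (not a or not c) and not (Box Box c implies Box c), 0
2. Dia not (not a or not c), 0   [and-rule on 1]
3. not (Box Box c implies Box c), 0   [and-rule on 1]
4. Box Box c, 0   [neg-implies-rule on 3]
5. not Box c, 0   [neg-implies-rule on 3]
6. Box c, 0   [Box-rule on 4 via 0R0]
7. c, 0   [Box-rule on 6 via 0R0]
8. not (not a or not c), 1   [Dia-rule on 2: fresh world 1, 0R1]
9. a, 1   [neg-or-rule on 8]
10. c, 1   [neg-or-rule on 8]
11. Box c, 1   [Box-rule on 4 via 0R1]
12. not c, 2   [neg-Box-rule on 5: fresh world 2, 0R2]
13. Box c, 2   [Box-rule on 4 via 0R2]
14. c, 2   [Box-rule on 6 via 0R2]
Accessibility: 0R0, 0R1, 0R2, 1R0, 1R1, 1R2, 2R0, 2R1, 2R2
Branch closes: c and not c both at 2.
All branches of the tableau close; one closing branch shown above.

Unsatisfiable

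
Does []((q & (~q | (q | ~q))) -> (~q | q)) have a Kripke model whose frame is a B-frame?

1. []((q & (~q | (q | ~q))) -> (~q | q)), 0
2. (q & (~q | (q | ~q))) -> (~q | q), 0
3. ~q | q, 0
4. q, 0
Accessibility: 0R0

Yes, satisfiable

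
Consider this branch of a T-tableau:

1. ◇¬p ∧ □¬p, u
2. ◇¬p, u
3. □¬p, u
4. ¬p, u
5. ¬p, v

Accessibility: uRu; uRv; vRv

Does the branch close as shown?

Not closed

There is no literal clash: for every atom and world, at most one sign appears.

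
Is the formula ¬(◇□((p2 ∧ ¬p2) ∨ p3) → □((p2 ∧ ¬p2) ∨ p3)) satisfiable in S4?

Satisfiable (open branch found)

1. ¬(◇□((p2 ∧ ¬p2) ∨ p3) → □((p2 ∧ ¬p2) ∨ p3)), w0
2. ◇□((p2 ∧ ¬p2) ∨ p3), w0   [¬→-rule on 1]
3. ¬□((p2 ∧ ¬p2) ∨ p3), w0   [¬→-rule on 1]
4. □((p2 ∧ ¬p2) ∨ p3), w1   [◇-rule on 2: fresh world w1, w0Rw1]
5. (p2 ∧ ¬p2) ∨ p3, w1   [□-rule on 4 via w1Rw1]
6. p3, w1   [∨-rule on 5 (branches; this branch)]
7. ¬((p2 ∧ ¬p2) ∨ p3), w2   [¬□-rule on 3: fresh world w2, w0Rw2]
8. ¬(p2 ∧ ¬p2), w2   [¬∨-rule on 7]
9. ¬p3, w2   [¬∨-rule on 7]
10. p2, w2   [¬∧-rule on 8 (branches; this branch)]
Accessibility: w0Rw0, w0Rw1, w0Rw2, w1Rw1, w2Rw2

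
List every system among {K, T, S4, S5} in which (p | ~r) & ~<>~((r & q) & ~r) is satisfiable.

K-tableau for the formula:
1. (p | ~r) & ~<>~((r & q) & ~r), w0
2. p | ~r, w0   [&-rule on 1]
3. ~<>~((r & q) & ~r), w0   [&-rule on 1]
4. ~r, w0   [|-rule on 2 (branches; this branch)]
Complete open branch: satisfiable in K.
T-tableau for the formula:
1. (p | ~r) & ~<>~((r & q) & ~r), w0
2. p | ~r, w0   [&-rule on 1]
3. ~<>~((r & q) & ~r), w0   [&-rule on 1]
4. (r & q) & ~r, w0   [~<>-rule on 3 via w0Rw0]
5. r & q, w0   [&-rule on 4]
6. ~r, w0   [&-rule on 4]
7. r, w0   [&-rule on 5]
8. q, w0   [&-rule on 5]
Accessibility: w0Rw0
Branch closes: r and ~r both at w0.
Every branch closes (one shown): unsatisfiable in T, hence also in S4, S5 (every S4/S5-frame is a T-frame).

K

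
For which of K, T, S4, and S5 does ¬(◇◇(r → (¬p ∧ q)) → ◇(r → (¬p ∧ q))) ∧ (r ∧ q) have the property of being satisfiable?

S4-tableau for the formula:
1. ¬(◇◇(r → (¬p ∧ q)) → ◇(r → (¬p ∧ q))) ∧ (r ∧ q), w0
2. ¬(◇◇(r → (¬p ∧ q)) → ◇(r → (¬p ∧ q))), w0
3. r ∧ q, w0
4. ◇◇(r → (¬p ∧ q)), w0
5. ¬◇(r → (¬p ∧ q)), w0
6. r, w0
7. q, w0
8. ¬(r → (¬p ∧ q)), w0
9. ¬(¬p ∧ q), w0
10. p, w0
11. ◇(r → (¬p ∧ q)), w1
12. ¬(r → (¬p ∧ q)), w1
13. r, w1
14. ¬(¬p ∧ q), w1
15. ¬q, w1
16. r → (¬p ∧ q), w2
17. ¬(r → (¬p ∧ q)), w2
18. r, w2
19. ¬(¬p ∧ q), w2
20. ¬p ∧ q, w2
21. ¬p, w2
22. q, w2
23. ¬q, w2
Accessibility: w0Rw0, w0Rw1, w0Rw2, w1Rw1, w1Rw2, w2Rw2
Branch closes: q and ¬q both at w2.
Every branch closes (one shown): unsatisfiable in S4, hence also in S5 (every S5-frame is an S4-frame).
T-tableau for the formula:
1. ¬(◇◇(r → (¬p ∧ q)) → ◇(r → (¬p ∧ q))) ∧ (r ∧ q), w0
2. ¬(◇◇(r → (¬p ∧ q)) → ◇(r → (¬p ∧ q))), w0
3. r ∧ q, w0
4. ◇◇(r → (¬p ∧ q)), w0
5. ¬◇(r → (¬p ∧ q)), w0
6. r, w0
7. q, w0
8. ¬(r → (¬p ∧ q)), w0
9. ¬(¬p ∧ q), w0
10. p, w0
11. ◇(r → (¬p ∧ q)), w1
12. ¬(r → (¬p ∧ q)), w1
13. r, w1
14. ¬(¬p ∧ q), w1
15. ¬q, w1
16. r → (¬p ∧ q), w2
17. ¬p ∧ q, w2
18. ¬p, w2
19. q, w2
Accessibility: w0Rw0, w0Rw1, w1Rw1, w1Rw2, w2Rw2
Complete open branch: satisfiable in T, hence also in K (this T-model is also a K-model).

K, T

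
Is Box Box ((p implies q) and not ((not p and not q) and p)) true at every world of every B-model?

Tableau for the negation not Box Box ((p implies q) and not ((not p and not q) and p)):
1. not Box Box ((p implies q) and not ((not p and not q) and p)), w0
2. not Box ((p implies q) and not ((not p and not q) and p)), w1   [neg-Box-rule on 1: fresh world w1, w0Rw1]
3. not ((p implies q) and not ((not p and not q) and p)), w2   [neg-Box-rule on 2: fresh world w2, w1Rw2]
4. not (p implies q), w2   [neg-and-rule on 3 (branches; this branch)]
5. p, w2   [neg-implies-rule on 4]
6. not q, w2   [neg-implies-rule on 4]
Accessibility: w0Rw0, w0Rw1, w1Rw0, w1Rw1, w1Rw2, w2Rw1, w2Rw2
The negation has an open branch (countermodel exists).

No, not valid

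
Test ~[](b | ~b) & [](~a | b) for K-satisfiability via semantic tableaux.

1. ~[](b | ~b) & [](~a | b), 0
2. ~[](b | ~b), 0   [&-rule on 1]
3. [](~a | b), 0   [&-rule on 1]
4. ~(b | ~b), 1   [~[]-rule on 2: fresh world 1, 0R1]
5. ~b, 1   [~|-rule on 4]
6. b, 1   [~|-rule on 4]
Accessibility: 0R1
Branch closes: b and ~b both at 1.
Every branch closes; the branch above is one of them.

Unsatisfiable (every branch closes)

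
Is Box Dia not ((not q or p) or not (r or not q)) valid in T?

Tableau for the negation not Box Dia not ((not q or p) or not (r or not q)):
1. not Box Dia not ((not q or p) or not (r or not q)), w0
2. not Dia not ((not q or p) or not (r or not q)), w1
3. (not q or p) or not (r or not q), w1
4. not (r or not q), w1
5. not r, w1
6. q, w1
Accessibility: w0Rw0, w0Rw1, w1Rw1
The negation has an open branch (countermodel exists).

No, not valid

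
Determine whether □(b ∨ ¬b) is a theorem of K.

Tableau for the negation ¬□(b ∨ ¬b):
1. ¬□(b ∨ ¬b), u
2. ¬(b ∨ ¬b), v   [¬□-rule on 1: fresh world v, uRv]
3. ¬b, v   [¬∨-rule on 2]
4. b, v   [¬∨-rule on 2]
Accessibility: uRv
Branch closes: b and ¬b both at v.
All branches of the negation close; one closing branch shown above.

Yes, valid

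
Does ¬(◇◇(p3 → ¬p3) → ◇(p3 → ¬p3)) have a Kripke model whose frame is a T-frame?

Satisfiable (open branch found)

1. ¬(◇◇(p3 → ¬p3) → ◇(p3 → ¬p3)), u
2. ◇◇(p3 → ¬p3), u
3. ¬◇(p3 → ¬p3), u
4. ¬(p3 → ¬p3), u
5. p3, u
6. ◇(p3 → ¬p3), v
7. ¬(p3 → ¬p3), v
8. p3, v
9. p3 → ¬p3, w
10. ¬p3, w
Accessibility: uRu, uRv, vRv, vRw, wRw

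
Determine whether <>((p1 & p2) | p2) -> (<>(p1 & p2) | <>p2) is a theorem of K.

Tableau for the negation ~(<>((p1 & p2) | p2) -> (<>(p1 & p2) | <>p2)):
1. ~(<>((p1 & p2) | p2) -> (<>(p1 & p2) | <>p2)), w0
2. <>((p1 & p2) | p2), w0   [~->-rule on 1]
3. ~(<>(p1 & p2) | <>p2), w0   [~->-rule on 1]
4. ~<>(p1 & p2), w0   [~|-rule on 3]
5. ~<>p2, w0   [~|-rule on 3]
6. (p1 & p2) | p2, w1   [<>-rule on 2: fresh world w1, w0Rw1]
7. ~(p1 & p2), w1   [~<>-rule on 4 via w0Rw1]
8. ~p2, w1   [~<>-rule on 5 via w0Rw1]
9. p1 & p2, w1   [|-rule on 6 (branches; this branch)]
10. p1, w1   [&-rule on 9]
11. p2, w1   [&-rule on 9]
Accessibility: w0Rw1
Branch closes: p2 and ~p2 both at w1.
All branches of the negation close; one closing branch shown above.

Valid in K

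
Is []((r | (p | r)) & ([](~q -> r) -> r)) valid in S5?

Not valid

Tableau for the negation ~[]((r | (p | r)) & ([](~q -> r) -> r)):
1. ~[]((r | (p | r)) & ([](~q -> r) -> r)), 0
2. ~((r | (p | r)) & ([](~q -> r) -> r)), 1
3. ~([](~q -> r) -> r), 1
4. [](~q -> r), 1
5. ~r, 1
6. ~q -> r, 0
7. ~q -> r, 1
8. r, 0
9. q, 1
Accessibility: 0R0, 0R1, 1R0, 1R1
The negation has an open branch (countermodel exists).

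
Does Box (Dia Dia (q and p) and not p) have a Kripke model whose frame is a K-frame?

Satisfiable

1. Box (Dia Dia (q and p) and not p), w0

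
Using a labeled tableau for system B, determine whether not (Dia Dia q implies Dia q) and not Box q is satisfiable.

1. not (Dia Dia q implies Dia q) and not Box q, 0
2. not (Dia Dia q implies Dia q), 0   [and-rule on 1]
3. not Box q, 0   [and-rule on 1]
4. Dia Dia q, 0   [neg-implies-rule on 2]
5. not Dia q, 0   [neg-implies-rule on 2]
6. not q, 0   [neg-Dia-rule on 5 via 0R0]
7. not q, 1   [neg-Box-rule on 3: fresh world 1, 0R1]
8. Dia q, 2   [Dia-rule on 4: fresh world 2, 0R2]
9. not q, 2   [neg-Dia-rule on 5 via 0R2]
10. q, 3   [Dia-rule on 8: fresh world 3, 2R3]
Accessibility: 0R0, 0R1, 0R2, 1R0, 1R1, 2R0, 2R2, 2R3, 3R2, 3R3

Yes, satisfiable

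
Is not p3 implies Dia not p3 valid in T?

Valid

Tableau for the negation not (not p3 implies Dia not p3):
1. not (not p3 implies Dia not p3), w0
2. not p3, w0   [neg-implies-rule on 1]
3. not Dia not p3, w0   [neg-implies-rule on 1]
4. p3, w0   [neg-Dia-rule on 3 via w0Rw0]
Accessibility: w0Rw0
Branch closes: p3 and not p3 both at w0.
Every branch of the negation's tableau closes; the branch above is one of them.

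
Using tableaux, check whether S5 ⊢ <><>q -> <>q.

Tableau for the negation ~(<><>q -> <>q):
1. ~(<><>q -> <>q), u
2. <><>q, u
3. ~<>q, u
4. ~q, u
5. <>q, v
6. ~q, v
7. q, w
8. ~q, w
Accessibility: uRu, uRv, uRw, vRu, vRv, vRw, wRu, wRv, wRw
Branch closes: q and ~q both at w.
All branches of the negation close; one closing branch shown above.

Valid in S5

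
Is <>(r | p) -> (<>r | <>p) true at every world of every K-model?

Tableau for the negation ~(<>(r | p) -> (<>r | <>p)):
1. ~(<>(r | p) -> (<>r | <>p)), 0
2. <>(r | p), 0
3. ~(<>r | <>p), 0
4. ~<>r, 0
5. ~<>p, 0
6. r | p, 1
7. ~r, 1
8. ~p, 1
9. p, 1
Accessibility: 0R1
Branch closes: p and ~p both at 1.
All branches of the negation close; one closing branch shown above.

Valid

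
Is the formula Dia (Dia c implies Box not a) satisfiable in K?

Yes, satisfiable

1. Dia (Dia c implies Box not a), w0
2. Dia c implies Box not a, w1
3. Box not a, w1
Accessibility: w0Rw1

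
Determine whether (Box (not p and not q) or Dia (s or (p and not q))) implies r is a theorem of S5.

Invalid (countermodel exists)

Tableau for the negation not ((Box (not p and not q) or Dia (s or (p and not q))) implies r):
1. not ((Box (not p and not q) or Dia (s or (p and not q))) implies r), u
2. Box (not p and not q) or Dia (s or (p and not q)), u
3. not r, u
4. Dia (s or (p and not q)), u
5. s or (p and not q), v
6. p and not q, v
7. p, v
8. not q, v
Accessibility: uRu, uRv, vRu, vRv
The negation has an open branch (countermodel exists).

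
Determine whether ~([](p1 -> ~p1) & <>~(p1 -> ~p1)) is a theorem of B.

Tableau for the negation [](p1 -> ~p1) & <>~(p1 -> ~p1):
1. [](p1 -> ~p1) & <>~(p1 -> ~p1), 0
2. [](p1 -> ~p1), 0
3. <>~(p1 -> ~p1), 0
4. p1 -> ~p1, 0
5. ~p1, 0
6. ~(p1 -> ~p1), 1
7. p1, 1
8. p1 -> ~p1, 1
9. ~p1, 1
Accessibility: 0R0, 0R1, 1R0, 1R1
Branch closes: p1 and ~p1 both at 1.
All branches of the negation close; one closing branch shown above.

Valid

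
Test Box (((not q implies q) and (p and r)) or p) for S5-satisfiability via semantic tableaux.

1. Box (((not q implies q) and (p and r)) or p), w0
2. ((not q implies q) and (p and r)) or p, w0
3. p, w0
Accessibility: w0Rw0

Satisfiable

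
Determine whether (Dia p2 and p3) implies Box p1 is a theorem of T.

Tableau for the negation not ((Dia p2 and p3) implies Box p1):
1. not ((Dia p2 and p3) implies Box p1), 0
2. Dia p2 and p3, 0
3. not Box p1, 0
4. Dia p2, 0
5. p3, 0
6. not p1, 1
7. p2, 2
Accessibility: 0R0, 0R1, 0R2, 1R1, 2R2
The negation has an open branch (countermodel exists).

Not valid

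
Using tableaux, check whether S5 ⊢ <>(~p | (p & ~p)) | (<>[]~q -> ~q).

Valid

Tableau for the negation ~(<>(~p | (p & ~p)) | (<>[]~q -> ~q)):
1. ~(<>(~p | (p & ~p)) | (<>[]~q -> ~q)), w0
2. ~<>(~p | (p & ~p)), w0
3. ~(<>[]~q -> ~q), w0
4. <>[]~q, w0
5. q, w0
6. ~(~p | (p & ~p)), w0
7. p, w0
8. ~(p & ~p), w0
9. []~q, w1
10. ~(~p | (p & ~p)), w1
11. p, w1
12. ~(p & ~p), w1
13. ~q, w0
Accessibility: w0Rw0, w0Rw1, w1Rw0, w1Rw1
Branch closes: q and ~q both at w0.
All branches of the negation close; one closing branch shown above.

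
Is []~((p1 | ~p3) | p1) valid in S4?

Not valid

Tableau for the negation ~[]~((p1 | ~p3) | p1):
1. ~[]~((p1 | ~p3) | p1), 0
2. (p1 | ~p3) | p1, 1
3. p1, 1
Accessibility: 0R0, 0R1, 1R1
The negation has an open branch (countermodel exists).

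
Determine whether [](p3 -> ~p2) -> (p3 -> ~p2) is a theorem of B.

Tableau for the negation ~([](p3 -> ~p2) -> (p3 -> ~p2)):
1. ~([](p3 -> ~p2) -> (p3 -> ~p2)), w0
2. [](p3 -> ~p2), w0   [~->-rule on 1]
3. ~(p3 -> ~p2), w0   [~->-rule on 1]
4. p3, w0   [~->-rule on 3]
5. p2, w0   [~->-rule on 3]
6. p3 -> ~p2, w0   [[]-rule on 2 via w0Rw0]
7. ~p2, w0   [->-rule on 6 (branches; this branch)]
Accessibility: w0Rw0
Branch closes: p2 and ~p2 both at w0.
Every branch of the negation's tableau closes; the branch above is one of them.

Valid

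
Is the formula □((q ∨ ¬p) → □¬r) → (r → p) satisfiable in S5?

Yes, satisfiable

1. □((q ∨ ¬p) → □¬r) → (r → p), u
2. r → p, u
3. p, u
Accessibility: uRu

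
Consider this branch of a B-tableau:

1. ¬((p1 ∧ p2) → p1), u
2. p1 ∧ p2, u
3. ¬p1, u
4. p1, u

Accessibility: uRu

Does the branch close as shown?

Both p1 and ¬p1 appear at u.

Yes, closed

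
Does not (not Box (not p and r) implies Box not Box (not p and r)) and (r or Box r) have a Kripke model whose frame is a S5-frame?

Unsatisfiable

1. not (not Box (not p and r) implies Box not Box (not p and r)) and (r or Box r), u
2. not (not Box (not p and r) implies Box not Box (not p and r)), u   [and-rule on 1]
3. r or Box r, u   [and-rule on 1]
4. not Box (not p and r), u   [neg-implies-rule on 2]
5. not Box not Box (not p and r), u   [neg-implies-rule on 2]
6. Box r, u   [or-rule on 3 (branches; this branch)]
7. r, u   [Box-rule on 6 via uRu]
8. not (not p and r), v   [neg-Box-rule on 4: fresh world v, uRv]
9. r, v   [Box-rule on 6 via uRv]
10. p, v   [neg-and-rule on 8 (branches; this branch)]
11. Box (not p and r), w   [neg-Box-rule on 5: fresh world w, uRw]
12. r, w   [Box-rule on 6 via uRw]
13. not p and r, u   [Box-rule on 11 via wRu]
14. not p, u   [and-rule on 13]
15. not p and r, v   [Box-rule on 11 via wRv]
16. not p, v   [and-rule on 15]
Accessibility: uRu, uRv, uRw, vRu, vRv, vRw, wRu, wRv, wRw
Branch closes: p and not p both at v.
Every branch closes; the branch above is one of them.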